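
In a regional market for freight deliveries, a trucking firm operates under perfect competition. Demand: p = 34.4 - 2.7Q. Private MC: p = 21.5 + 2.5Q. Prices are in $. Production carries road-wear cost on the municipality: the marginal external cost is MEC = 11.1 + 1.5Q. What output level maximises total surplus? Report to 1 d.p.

Q* = 0.3

Social marginal cost = private MC + MEC = 32.6 + 4.0Q.
Set SMC = demand: 32.6 + 4.0Q = 34.4 - 2.7Q → Q* = 0.2687.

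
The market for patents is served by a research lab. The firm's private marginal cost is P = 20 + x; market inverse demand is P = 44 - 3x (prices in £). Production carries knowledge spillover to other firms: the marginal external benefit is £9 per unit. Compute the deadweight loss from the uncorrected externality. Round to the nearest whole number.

DWL = £10

Market equilibrium (private): 20 + x = 44 - 3x → x_m = 6.0000.
Social marginal cost = private MC − MEB = 11 + x.
Set SMC = demand: 11 + x = 44 - 3x → x* = 8.2500.
The loss is the area between SMC and demand from x* to x_m; with linear curves that's a triangle of height MEB(x_m).
DWL = ½ × 2.2500 × 9.0000 = 10.1250.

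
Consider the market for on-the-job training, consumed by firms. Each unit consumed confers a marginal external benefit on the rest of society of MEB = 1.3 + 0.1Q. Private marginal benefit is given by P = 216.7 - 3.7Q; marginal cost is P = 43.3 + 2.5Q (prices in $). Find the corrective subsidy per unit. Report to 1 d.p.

subsidy = $4.2 per unit

Social marginal benefit = demand + MEB = 218.0 - 3.6Q.
Set SMB = MC: 218.0 - 3.6Q = 43.3 + 2.5Q → Q* = 28.6393.
The Pigouvian subsidy equals MEB at Q*: 1.3 + 0.1×28.6393 = 4.1639.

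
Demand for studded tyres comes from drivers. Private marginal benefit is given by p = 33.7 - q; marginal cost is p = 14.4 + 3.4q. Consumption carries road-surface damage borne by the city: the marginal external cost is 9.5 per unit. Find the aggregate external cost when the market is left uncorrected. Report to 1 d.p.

41.7

Market equilibrium (private): 14.4 + 3.4q = 33.7 - q → q_m = 4.3864.
Total external cost = MEC × q_m = 9.5 × 4.3864 = 41.6708.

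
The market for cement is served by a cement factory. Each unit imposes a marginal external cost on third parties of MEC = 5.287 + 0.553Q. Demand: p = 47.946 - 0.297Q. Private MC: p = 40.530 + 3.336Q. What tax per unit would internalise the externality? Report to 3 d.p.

Social marginal cost = private MC + MEC = 45.817 + 3.889Q.
Set SMC = demand: 45.817 + 3.889Q = 47.946 - 0.297Q → Q* = 0.5086.
The Pigouvian tax equals MEC at Q*: 5.287 + 0.553×0.5086 = 5.5683.

tax = 5.568 per unit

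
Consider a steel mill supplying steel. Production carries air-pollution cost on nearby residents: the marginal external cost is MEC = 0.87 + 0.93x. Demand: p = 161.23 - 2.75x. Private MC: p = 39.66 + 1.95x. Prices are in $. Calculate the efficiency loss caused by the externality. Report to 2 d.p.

Market equilibrium (private): 39.66 + 1.95x = 161.23 - 2.75x → x_m = 25.8660.
Social marginal cost = private MC + MEC = 40.53 + 2.88x.
Set SMC = demand: 40.53 + 2.88x = 161.23 - 2.75x → x* = 21.4387.
The welfare-loss triangle has base |x_m − x*| and height MEC(x_m) (the vertical gap between SMC and demand is zero at x* and MEC at x_m).
DWL = ½ × 4.4273 × 24.9253 = 55.1759.

DWL = $55.18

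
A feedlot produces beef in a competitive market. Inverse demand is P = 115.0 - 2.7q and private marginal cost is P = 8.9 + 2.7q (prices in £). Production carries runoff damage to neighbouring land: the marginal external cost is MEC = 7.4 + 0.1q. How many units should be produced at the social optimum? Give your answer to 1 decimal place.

q* = 17.9

Social marginal cost = private MC + MEC = 16.3 + 2.8q.
Set SMC = demand: 16.3 + 2.8q = 115.0 - 2.7q → q* = 17.9455.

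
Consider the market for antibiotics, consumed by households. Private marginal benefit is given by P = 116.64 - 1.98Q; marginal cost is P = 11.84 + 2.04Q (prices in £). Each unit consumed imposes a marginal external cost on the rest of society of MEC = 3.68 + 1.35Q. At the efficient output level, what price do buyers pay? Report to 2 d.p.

Social marginal benefit = demand − MEC = 112.96 - 3.33Q.
Set SMB = MC: 112.96 - 3.33Q = 11.84 + 2.04Q → Q* = 18.8305.
Consumer price on the demand curve at Q*: 116.64 − 1.98×18.8305 = 79.3556.

P = £79.36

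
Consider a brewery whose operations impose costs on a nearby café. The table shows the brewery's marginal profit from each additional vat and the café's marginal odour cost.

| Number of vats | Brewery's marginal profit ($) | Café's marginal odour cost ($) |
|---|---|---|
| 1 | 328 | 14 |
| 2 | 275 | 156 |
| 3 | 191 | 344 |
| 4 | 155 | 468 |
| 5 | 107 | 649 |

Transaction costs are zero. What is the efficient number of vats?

Bargaining reaches the level where marginal profit last exceeds marginal odour cost.
That holds through level 2 (275 ≥ 156) but not at 3 (191 < 344).

2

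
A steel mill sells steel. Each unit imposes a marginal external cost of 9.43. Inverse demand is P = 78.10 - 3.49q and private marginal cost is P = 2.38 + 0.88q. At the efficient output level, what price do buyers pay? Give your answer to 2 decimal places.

P = 25.16

Social marginal cost = private MC + MEC = 11.81 + 0.88q.
Set SMC = demand: 11.81 + 0.88q = 78.10 - 3.49q → q* = 15.1693.
Consumer price on the demand curve at q*: 78.10 − 3.49×15.1693 = 25.1591.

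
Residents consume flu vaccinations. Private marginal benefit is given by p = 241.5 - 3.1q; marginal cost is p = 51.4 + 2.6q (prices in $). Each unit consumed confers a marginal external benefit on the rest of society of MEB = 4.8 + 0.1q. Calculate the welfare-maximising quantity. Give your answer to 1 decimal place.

Social marginal benefit = demand + MEB = 246.3 - 3.0q.
Set SMB = MC: 246.3 - 3.0q = 51.4 + 2.6q → q* = 34.8036.

q* = 34.8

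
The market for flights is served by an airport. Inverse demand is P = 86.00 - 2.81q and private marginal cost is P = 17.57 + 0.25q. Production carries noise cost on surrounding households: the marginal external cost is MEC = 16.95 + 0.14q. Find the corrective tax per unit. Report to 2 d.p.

Social marginal cost = private MC + MEC = 34.52 + 0.39q.
Set SMC = demand: 34.52 + 0.39q = 86.00 - 2.81q → q* = 16.0875.
The Pigouvian tax equals MEC at q*: 16.95 + 0.14×16.0875 = 19.2023.

tax = 19.20 per unit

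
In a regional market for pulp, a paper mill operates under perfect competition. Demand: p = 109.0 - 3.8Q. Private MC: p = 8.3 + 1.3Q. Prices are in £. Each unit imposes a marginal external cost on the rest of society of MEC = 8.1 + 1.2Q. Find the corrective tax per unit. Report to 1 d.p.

tax = £25.7 per unit

Social marginal cost = private MC + MEC = 16.4 + 2.5Q.
Set SMC = demand: 16.4 + 2.5Q = 109.0 - 3.8Q → Q* = 14.6984.
The Pigouvian tax equals MEC at Q*: 8.1 + 1.2×14.6984 = 25.7381.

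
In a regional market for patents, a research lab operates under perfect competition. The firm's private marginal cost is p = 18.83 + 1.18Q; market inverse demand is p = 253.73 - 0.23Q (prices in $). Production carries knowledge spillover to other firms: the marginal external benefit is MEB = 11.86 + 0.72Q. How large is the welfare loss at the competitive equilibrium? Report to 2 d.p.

Market equilibrium (private): 18.83 + 1.18Q = 253.73 - 0.23Q → Q_m = 166.5957.
Social marginal cost = private MC − MEB = 6.97 + 0.46Q.
Set SMC = demand: 6.97 + 0.46Q = 253.73 - 0.23Q → Q* = 357.6232.
The loss is the area between SMC and demand from Q* to Q_m; with linear curves that's a triangle of height MEB(Q_m).
DWL = ½ × 191.0275 × 131.8089 = 12589.5623.

DWL = $12589.56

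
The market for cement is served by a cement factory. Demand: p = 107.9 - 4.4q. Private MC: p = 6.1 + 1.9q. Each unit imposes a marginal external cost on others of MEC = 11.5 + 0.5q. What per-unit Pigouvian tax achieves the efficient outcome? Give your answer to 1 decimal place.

Social marginal cost = private MC + MEC = 17.6 + 2.4q.
Set SMC = demand: 17.6 + 2.4q = 107.9 - 4.4q → q* = 13.2794.
The Pigouvian tax equals MEC at q*: 11.5 + 0.5×13.2794 = 18.1397.

tax = 18.1 per unit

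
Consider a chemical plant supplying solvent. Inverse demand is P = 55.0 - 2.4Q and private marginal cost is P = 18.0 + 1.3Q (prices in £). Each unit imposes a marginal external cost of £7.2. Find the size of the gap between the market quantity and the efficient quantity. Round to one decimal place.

1.9 units

Market equilibrium (private): 18.0 + 1.3Q = 55.0 - 2.4Q → Q_m = 10.0000.
Social marginal cost = private MC + MEC = 25.2 + 1.3Q.
Set SMC = demand: 25.2 + 1.3Q = 55.0 - 2.4Q → Q* = 8.0541.
Gap = |10.0000 − 8.0541| = 1.9459.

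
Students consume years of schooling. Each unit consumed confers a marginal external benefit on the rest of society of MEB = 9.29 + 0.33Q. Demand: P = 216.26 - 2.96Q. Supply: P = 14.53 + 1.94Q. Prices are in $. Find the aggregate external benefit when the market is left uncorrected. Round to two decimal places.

Market equilibrium (private): 14.53 + 1.94Q = 216.26 - 2.96Q → Q_m = 41.1694.
Total external benefit = ∫₀^{Q_m} (9.29 + 0.33Q) dQ = 9.29×41.1694 + ½×0.33×41.1694² = 662.1254.

$662.13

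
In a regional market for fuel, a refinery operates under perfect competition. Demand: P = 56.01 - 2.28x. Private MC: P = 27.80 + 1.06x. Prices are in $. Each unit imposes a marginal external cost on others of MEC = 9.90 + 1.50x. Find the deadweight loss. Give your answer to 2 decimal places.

DWL = $52.62

Market equilibrium (private): 27.80 + 1.06x = 56.01 - 2.28x → x_m = 8.4461.
Social marginal cost = private MC + MEC = 37.70 + 2.56x.
Set SMC = demand: 37.70 + 2.56x = 56.01 - 2.28x → x* = 3.7831.
Between x* and x_m the wedge SMC − demand runs linearly from 0 to MEC(x_m), so the loss is a triangle.
DWL = ½ × 4.6630 × 22.5692 = 52.6201.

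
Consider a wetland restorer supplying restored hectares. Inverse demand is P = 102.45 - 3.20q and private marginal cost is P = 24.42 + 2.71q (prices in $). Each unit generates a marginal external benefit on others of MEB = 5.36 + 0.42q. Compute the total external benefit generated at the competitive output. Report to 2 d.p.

Market equilibrium (private): 24.42 + 2.71q = 102.45 - 3.20q → q_m = 13.2030.
Total external benefit = ∫₀^{q_m} (5.36 + 0.42q) dq = 5.36×13.2030 + ½×0.42×13.2030² = 107.3751.

$107.38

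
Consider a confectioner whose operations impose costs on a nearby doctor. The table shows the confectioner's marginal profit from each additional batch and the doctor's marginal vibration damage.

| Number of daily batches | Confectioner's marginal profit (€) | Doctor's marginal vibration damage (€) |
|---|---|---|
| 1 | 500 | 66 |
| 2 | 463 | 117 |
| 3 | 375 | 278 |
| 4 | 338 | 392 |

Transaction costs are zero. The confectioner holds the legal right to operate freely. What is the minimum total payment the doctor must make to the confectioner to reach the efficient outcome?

Left alone the confectioner would choose level 4 (marginal profit stays positive).
Efficient level: k* = 3 (marginal profit ≥ marginal vibration damage through 3).
The doctor must at least cover the confectioner's forgone profit from cutting 4→3: 338 = 338.

€338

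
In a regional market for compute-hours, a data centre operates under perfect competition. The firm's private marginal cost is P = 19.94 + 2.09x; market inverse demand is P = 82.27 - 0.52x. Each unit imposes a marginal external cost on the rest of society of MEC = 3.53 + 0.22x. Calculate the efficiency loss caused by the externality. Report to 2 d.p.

Market equilibrium (private): 19.94 + 2.09x = 82.27 - 0.52x → x_m = 23.8812.
Social marginal cost = private MC + MEC = 23.47 + 2.31x.
Set SMC = demand: 23.47 + 2.31x = 82.27 - 0.52x → x* = 20.7774.
Between x* and x_m the wedge SMC − demand runs linearly from 0 to MEC(x_m), so the loss is a triangle.
DWL = ½ × 3.1038 × 8.7839 = 13.6317.

DWL = 13.63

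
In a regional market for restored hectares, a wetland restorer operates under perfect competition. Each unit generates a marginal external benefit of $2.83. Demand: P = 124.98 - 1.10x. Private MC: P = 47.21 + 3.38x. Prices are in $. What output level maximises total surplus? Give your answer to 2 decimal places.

x* = 17.99

Social marginal cost = private MC − MEB = 44.38 + 3.38x.
Set SMC = demand: 44.38 + 3.38x = 124.98 - 1.10x → x* = 17.9911.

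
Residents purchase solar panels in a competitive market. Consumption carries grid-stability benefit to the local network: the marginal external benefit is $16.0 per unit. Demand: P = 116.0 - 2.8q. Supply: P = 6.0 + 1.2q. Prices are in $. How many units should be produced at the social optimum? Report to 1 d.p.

q* = 31.5

Social marginal benefit = demand + MEB = 132.0 - 2.8q.
Set SMB = MC: 132.0 - 2.8q = 6.0 + 1.2q → q* = 31.5000.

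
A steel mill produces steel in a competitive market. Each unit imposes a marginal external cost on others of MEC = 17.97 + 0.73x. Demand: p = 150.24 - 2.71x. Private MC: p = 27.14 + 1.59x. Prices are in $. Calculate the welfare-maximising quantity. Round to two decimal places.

x* = 20.90

Social marginal cost = private MC + MEC = 45.11 + 2.32x.
Set SMC = demand: 45.11 + 2.32x = 150.24 - 2.71x → x* = 20.9006.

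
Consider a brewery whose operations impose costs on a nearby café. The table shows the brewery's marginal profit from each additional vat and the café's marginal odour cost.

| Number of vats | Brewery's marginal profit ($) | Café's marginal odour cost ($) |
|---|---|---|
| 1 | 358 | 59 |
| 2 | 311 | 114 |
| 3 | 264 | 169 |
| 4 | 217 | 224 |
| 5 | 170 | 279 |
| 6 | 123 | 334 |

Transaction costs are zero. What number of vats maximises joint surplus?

Bargaining reaches the level where marginal profit last exceeds marginal odour cost.
That holds through level 3 (264 ≥ 169) but not at 4 (217 < 224).

3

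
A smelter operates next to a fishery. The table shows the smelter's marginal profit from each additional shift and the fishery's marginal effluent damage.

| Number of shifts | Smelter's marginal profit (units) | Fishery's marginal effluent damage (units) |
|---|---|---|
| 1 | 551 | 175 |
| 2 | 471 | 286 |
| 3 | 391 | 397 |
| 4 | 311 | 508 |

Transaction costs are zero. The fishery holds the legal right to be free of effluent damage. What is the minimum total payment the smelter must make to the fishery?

Efficient level: marginal profit ≥ marginal effluent damage through level 2, so k* = 2.
With the fishery holding the right, the smelter must at least compensate total damage at k*: 175 + 286 = 461.

461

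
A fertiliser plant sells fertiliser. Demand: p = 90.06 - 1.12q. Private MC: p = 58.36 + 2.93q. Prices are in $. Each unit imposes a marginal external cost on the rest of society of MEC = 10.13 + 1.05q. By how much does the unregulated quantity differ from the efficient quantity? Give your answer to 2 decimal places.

3.60 units

Market equilibrium (private): 58.36 + 2.93q = 90.06 - 1.12q → q_m = 7.8272.
Social marginal cost = private MC + MEC = 68.49 + 3.98q.
Set SMC = demand: 68.49 + 3.98q = 90.06 - 1.12q → q* = 4.2294.
Gap = |7.8272 − 4.2294| = 3.5978.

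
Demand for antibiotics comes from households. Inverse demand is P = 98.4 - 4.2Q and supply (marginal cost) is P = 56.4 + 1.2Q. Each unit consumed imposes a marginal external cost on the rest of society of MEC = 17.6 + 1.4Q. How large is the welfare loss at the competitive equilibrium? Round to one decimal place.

Market equilibrium (private): 56.4 + 1.2Q = 98.4 - 4.2Q → Q_m = 7.7778.
Social marginal benefit = demand − MEC = 80.8 - 5.6Q.
Set SMB = MC: 80.8 - 5.6Q = 56.4 + 1.2Q → Q* = 3.5882.
The welfare-loss triangle has base |Q_m − Q*| and height MEC(Q_m) (the vertical gap between SMB and MC is zero at Q* and MEC at Q_m).
DWL = ½ × 4.1896 × 28.4889 = 59.6785.

DWL = 59.7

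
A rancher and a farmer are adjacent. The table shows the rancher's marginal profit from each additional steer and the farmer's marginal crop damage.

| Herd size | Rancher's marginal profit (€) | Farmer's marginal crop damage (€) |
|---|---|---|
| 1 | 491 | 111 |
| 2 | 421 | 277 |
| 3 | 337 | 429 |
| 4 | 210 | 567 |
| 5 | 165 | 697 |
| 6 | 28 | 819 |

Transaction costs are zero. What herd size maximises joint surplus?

Bargaining reaches the level where marginal profit last exceeds marginal crop damage.
That holds through level 2 (421 ≥ 277) but not at 3 (337 < 429).

2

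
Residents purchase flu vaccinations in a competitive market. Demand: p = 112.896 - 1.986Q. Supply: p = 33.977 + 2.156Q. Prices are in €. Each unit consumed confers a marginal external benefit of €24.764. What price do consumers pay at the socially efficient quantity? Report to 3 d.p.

P = €63.182

Social marginal benefit = demand + MEB = 137.660 - 1.986Q.
Set SMB = MC: 137.660 - 1.986Q = 33.977 + 2.156Q → Q* = 25.0321.
Consumer price on the demand curve at Q*: 112.896 − 1.986×25.0321 = 63.1822.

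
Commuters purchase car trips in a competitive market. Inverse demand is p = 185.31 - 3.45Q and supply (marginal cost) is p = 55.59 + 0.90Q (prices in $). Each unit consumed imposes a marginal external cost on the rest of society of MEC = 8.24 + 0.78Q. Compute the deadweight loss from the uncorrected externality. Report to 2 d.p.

DWL = $96.71

Market equilibrium (private): 55.59 + 0.90Q = 185.31 - 3.45Q → Q_m = 29.8207.
Social marginal benefit = demand − MEC = 177.07 - 4.23Q.
Set SMB = MC: 177.07 - 4.23Q = 55.59 + 0.90Q → Q* = 23.6803.
The welfare-loss triangle has base |Q_m − Q*| and height MEC(Q_m) (the vertical gap between SMB and MC is zero at Q* and MEC at Q_m).
DWL = ½ × 6.1404 × 31.5001 = 96.7116.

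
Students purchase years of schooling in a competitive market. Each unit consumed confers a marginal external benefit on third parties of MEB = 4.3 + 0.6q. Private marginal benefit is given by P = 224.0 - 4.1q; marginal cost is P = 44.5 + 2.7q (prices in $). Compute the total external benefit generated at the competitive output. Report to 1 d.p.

Market equilibrium (private): 44.5 + 2.7q = 224.0 - 4.1q → q_m = 26.3971.
Total external benefit = ∫₀^{q_m} (4.3 + 0.6q) dq = 4.3×26.3971 + ½×0.6×26.3971² = 322.5496.

$322.5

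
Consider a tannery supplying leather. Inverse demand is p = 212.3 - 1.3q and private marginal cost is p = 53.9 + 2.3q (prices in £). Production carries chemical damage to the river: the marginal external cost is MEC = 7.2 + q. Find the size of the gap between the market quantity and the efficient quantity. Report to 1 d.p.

Market equilibrium (private): 53.9 + 2.3q = 212.3 - 1.3q → q_m = 44.0000.
Social marginal cost = private MC + MEC = 61.1 + 3.3q.
Set SMC = demand: 61.1 + 3.3q = 212.3 - 1.3q → q* = 32.8696.
Gap = |44.0000 − 32.8696| = 11.1304.

11.1 units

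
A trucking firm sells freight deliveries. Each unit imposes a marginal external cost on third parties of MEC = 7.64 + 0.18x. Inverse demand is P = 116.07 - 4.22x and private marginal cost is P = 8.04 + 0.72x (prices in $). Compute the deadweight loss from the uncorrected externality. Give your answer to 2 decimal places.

Market equilibrium (private): 8.04 + 0.72x = 116.07 - 4.22x → x_m = 21.8684.
Social marginal cost = private MC + MEC = 15.68 + 0.90x.
Set SMC = demand: 15.68 + 0.90x = 116.07 - 4.22x → x* = 19.6074.
Between x* and x_m the wedge SMC − demand runs linearly from 0 to MEC(x_m), so the loss is a triangle.
DWL = ½ × 2.2610 × 11.5763 = 13.0870.

DWL = $13.09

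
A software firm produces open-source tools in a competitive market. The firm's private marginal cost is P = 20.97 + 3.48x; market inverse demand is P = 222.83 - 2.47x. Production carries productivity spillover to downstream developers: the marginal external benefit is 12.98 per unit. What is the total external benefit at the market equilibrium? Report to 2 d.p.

Market equilibrium (private): 20.97 + 3.48x = 222.83 - 2.47x → x_m = 33.9261.
Total external benefit = MEB × x_m = 12.98 × 33.9261 = 440.3608.

440.36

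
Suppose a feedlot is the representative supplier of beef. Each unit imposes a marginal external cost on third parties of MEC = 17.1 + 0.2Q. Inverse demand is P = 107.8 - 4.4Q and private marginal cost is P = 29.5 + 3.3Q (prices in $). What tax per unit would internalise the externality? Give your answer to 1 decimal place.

tax = $18.6 per unit

Social marginal cost = private MC + MEC = 46.6 + 3.5Q.
Set SMC = demand: 46.6 + 3.5Q = 107.8 - 4.4Q → Q* = 7.7468.
The Pigouvian tax equals MEC at Q*: 17.1 + 0.2×7.7468 = 18.6494.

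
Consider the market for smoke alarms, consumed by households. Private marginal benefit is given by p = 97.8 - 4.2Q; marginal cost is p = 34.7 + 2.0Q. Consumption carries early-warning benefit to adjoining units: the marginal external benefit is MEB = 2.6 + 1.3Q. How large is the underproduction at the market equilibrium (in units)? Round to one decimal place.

Market equilibrium (private): 34.7 + 2.0Q = 97.8 - 4.2Q → Q_m = 10.1774.
Social marginal benefit = demand + MEB = 100.4 - 2.9Q.
Set SMB = MC: 100.4 - 2.9Q = 34.7 + 2.0Q → Q* = 13.4082.
Gap = |10.1774 − 13.4082| = 3.2308.

3.2 units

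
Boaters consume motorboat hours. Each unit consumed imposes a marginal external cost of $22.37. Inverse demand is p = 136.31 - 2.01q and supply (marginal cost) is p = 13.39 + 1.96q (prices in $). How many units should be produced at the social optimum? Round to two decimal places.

q* = 25.33

Social marginal benefit = demand − MEC = 113.94 - 2.01q.
Set SMB = MC: 113.94 - 2.01q = 13.39 + 1.96q → q* = 25.3275.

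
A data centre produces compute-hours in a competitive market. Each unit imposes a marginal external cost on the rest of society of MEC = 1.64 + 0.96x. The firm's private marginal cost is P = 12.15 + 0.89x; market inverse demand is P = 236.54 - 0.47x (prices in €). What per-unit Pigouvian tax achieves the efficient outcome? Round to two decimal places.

tax = €93.81 per unit

Social marginal cost = private MC + MEC = 13.79 + 1.85x.
Set SMC = demand: 13.79 + 1.85x = 236.54 - 0.47x → x* = 96.0129.
The Pigouvian tax equals MEC at x*: 1.64 + 0.96×96.0129 = 93.8124.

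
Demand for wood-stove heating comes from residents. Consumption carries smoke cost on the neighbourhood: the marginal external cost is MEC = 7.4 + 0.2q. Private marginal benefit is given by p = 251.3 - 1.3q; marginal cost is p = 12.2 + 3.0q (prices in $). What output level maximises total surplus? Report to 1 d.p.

Social marginal benefit = demand − MEC = 243.9 - 1.5q.
Set SMB = MC: 243.9 - 1.5q = 12.2 + 3.0q → q* = 51.4889.

q* = 51.5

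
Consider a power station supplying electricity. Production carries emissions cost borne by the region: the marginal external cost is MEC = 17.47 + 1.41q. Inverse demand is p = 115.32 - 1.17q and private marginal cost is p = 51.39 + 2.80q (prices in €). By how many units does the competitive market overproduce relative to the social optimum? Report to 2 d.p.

Market equilibrium (private): 51.39 + 2.80q = 115.32 - 1.17q → q_m = 16.1033.
Social marginal cost = private MC + MEC = 68.86 + 4.21q.
Set SMC = demand: 68.86 + 4.21q = 115.32 - 1.17q → q* = 8.6357.
Gap = |16.1033 − 8.6357| = 7.4676.

7.47 units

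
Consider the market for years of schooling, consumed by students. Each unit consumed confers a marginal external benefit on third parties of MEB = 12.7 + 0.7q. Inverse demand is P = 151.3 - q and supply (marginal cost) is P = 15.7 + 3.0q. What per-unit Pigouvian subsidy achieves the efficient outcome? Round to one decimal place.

Social marginal benefit = demand + MEB = 164.0 - 0.3q.
Set SMB = MC: 164.0 - 0.3q = 15.7 + 3.0q → q* = 44.9394.
The Pigouvian subsidy equals MEB at q*: 12.7 + 0.7×44.9394 = 44.1576.

subsidy = 44.2 per unit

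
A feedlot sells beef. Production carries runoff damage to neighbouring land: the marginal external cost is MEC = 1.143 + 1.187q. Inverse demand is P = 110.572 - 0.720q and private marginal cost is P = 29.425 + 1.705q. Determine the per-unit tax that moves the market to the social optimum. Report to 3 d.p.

tax = 27.434 per unit

Social marginal cost = private MC + MEC = 30.568 + 2.892q.
Set SMC = demand: 30.568 + 2.892q = 110.572 - 0.720q → q* = 22.1495.
The Pigouvian tax equals MEC at q*: 1.143 + 1.187×22.1495 = 27.4345.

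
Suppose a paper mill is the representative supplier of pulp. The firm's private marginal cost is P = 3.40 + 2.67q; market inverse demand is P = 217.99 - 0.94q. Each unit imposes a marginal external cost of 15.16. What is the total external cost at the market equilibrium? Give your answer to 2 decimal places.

Market equilibrium (private): 3.40 + 2.67q = 217.99 - 0.94q → q_m = 59.4432.
Total external cost = MEC × q_m = 15.16 × 59.4432 = 901.1589.

901.16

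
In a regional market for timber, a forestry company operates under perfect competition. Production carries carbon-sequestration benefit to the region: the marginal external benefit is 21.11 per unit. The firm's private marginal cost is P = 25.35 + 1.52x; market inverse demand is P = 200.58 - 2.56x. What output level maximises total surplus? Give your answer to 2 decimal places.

x* = 48.12

Social marginal cost = private MC − MEB = 4.24 + 1.52x.
Set SMC = demand: 4.24 + 1.52x = 200.58 - 2.56x → x* = 48.1225.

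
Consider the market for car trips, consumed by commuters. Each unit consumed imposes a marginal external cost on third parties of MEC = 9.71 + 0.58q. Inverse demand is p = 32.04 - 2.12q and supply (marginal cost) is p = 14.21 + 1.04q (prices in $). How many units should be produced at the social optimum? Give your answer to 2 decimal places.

Social marginal benefit = demand − MEC = 22.33 - 2.70q.
Set SMB = MC: 22.33 - 2.70q = 14.21 + 1.04q → q* = 2.1711.

q* = 2.17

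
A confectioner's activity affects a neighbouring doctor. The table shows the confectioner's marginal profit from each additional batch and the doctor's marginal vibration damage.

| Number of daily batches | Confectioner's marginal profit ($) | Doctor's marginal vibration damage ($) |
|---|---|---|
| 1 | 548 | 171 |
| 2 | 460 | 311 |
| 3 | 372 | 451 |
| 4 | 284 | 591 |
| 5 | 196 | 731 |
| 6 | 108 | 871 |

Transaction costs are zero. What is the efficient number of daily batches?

Bargaining reaches the level where marginal profit last exceeds marginal vibration damage.
That holds through level 2 (460 ≥ 311) but not at 3 (372 < 451).

2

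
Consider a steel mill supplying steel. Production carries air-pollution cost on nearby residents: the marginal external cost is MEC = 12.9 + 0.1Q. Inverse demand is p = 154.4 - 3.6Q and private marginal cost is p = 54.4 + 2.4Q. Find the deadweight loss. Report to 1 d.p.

Market equilibrium (private): 54.4 + 2.4Q = 154.4 - 3.6Q → Q_m = 16.6667.
Social marginal cost = private MC + MEC = 67.3 + 2.5Q.
Set SMC = demand: 67.3 + 2.5Q = 154.4 - 3.6Q → Q* = 14.2787.
The welfare-loss triangle has base |Q_m − Q*| and height MEC(Q_m) (the vertical gap between SMC and demand is zero at Q* and MEC at Q_m).
DWL = ½ × 2.3880 × 14.5667 = 17.3926.

DWL = 17.4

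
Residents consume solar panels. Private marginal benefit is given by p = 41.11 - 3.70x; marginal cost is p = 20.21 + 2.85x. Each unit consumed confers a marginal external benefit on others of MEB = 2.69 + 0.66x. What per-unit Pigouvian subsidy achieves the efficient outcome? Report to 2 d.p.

subsidy = 5.33 per unit

Social marginal benefit = demand + MEB = 43.80 - 3.04x.
Set SMB = MC: 43.80 - 3.04x = 20.21 + 2.85x → x* = 4.0051.
The Pigouvian subsidy equals MEB at x*: 2.69 + 0.66×4.0051 = 5.3334.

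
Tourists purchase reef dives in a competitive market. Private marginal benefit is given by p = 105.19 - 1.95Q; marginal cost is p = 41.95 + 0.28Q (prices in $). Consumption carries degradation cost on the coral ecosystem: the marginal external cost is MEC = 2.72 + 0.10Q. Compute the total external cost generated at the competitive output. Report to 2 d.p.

$117.35

Market equilibrium (private): 41.95 + 0.28Q = 105.19 - 1.95Q → Q_m = 28.3587.
Total external cost = ∫₀^{Q_m} (2.72 + 0.10Q) dQ = 2.72×28.3587 + ½×0.10×28.3587² = 117.3465.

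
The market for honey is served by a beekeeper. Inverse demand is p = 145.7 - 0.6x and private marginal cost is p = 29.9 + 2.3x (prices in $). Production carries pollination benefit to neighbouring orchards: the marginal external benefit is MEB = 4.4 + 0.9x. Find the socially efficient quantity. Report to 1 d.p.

Social marginal cost = private MC − MEB = 25.5 + 1.4x.
Set SMC = demand: 25.5 + 1.4x = 145.7 - 0.6x → x* = 60.1000.

x* = 60.1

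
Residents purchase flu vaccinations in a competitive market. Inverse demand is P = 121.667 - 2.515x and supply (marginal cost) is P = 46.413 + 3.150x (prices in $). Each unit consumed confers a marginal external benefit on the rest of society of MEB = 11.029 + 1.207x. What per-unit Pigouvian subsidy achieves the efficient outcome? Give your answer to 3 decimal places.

Social marginal benefit = demand + MEB = 132.696 - 1.308x.
Set SMB = MC: 132.696 - 1.308x = 46.413 + 3.150x → x* = 19.3546.
The Pigouvian subsidy equals MEB at x*: 11.029 + 1.207×19.3546 = 34.3900.

subsidy = $34.390 per unit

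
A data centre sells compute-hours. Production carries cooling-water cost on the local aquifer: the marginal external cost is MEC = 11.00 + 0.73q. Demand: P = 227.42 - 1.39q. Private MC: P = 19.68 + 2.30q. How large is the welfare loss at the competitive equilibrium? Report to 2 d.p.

DWL = 307.03

Market equilibrium (private): 19.68 + 2.30q = 227.42 - 1.39q → q_m = 56.2981.
Social marginal cost = private MC + MEC = 30.68 + 3.03q.
Set SMC = demand: 30.68 + 3.03q = 227.42 - 1.39q → q* = 44.5113.
The welfare-loss triangle has base |q_m − q*| and height MEC(q_m) (the vertical gap between SMC and demand is zero at q* and MEC at q_m).
DWL = ½ × 11.7868 × 52.0976 = 307.0320.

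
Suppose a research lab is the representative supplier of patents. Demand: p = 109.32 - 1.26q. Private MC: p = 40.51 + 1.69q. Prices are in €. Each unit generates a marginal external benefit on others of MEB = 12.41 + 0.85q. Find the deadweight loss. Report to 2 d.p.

DWL = €247.43

Market equilibrium (private): 40.51 + 1.69q = 109.32 - 1.26q → q_m = 23.3254.
Social marginal cost = private MC − MEB = 28.10 + 0.84q.
Set SMC = demand: 28.10 + 0.84q = 109.32 - 1.26q → q* = 38.6762.
The welfare-loss triangle has base |q_m − q*| and height MEB(q_m) (the vertical gap between SMC and demand is zero at q* and MEB at q_m).
DWL = ½ × 15.3508 × 32.2366 = 247.4288.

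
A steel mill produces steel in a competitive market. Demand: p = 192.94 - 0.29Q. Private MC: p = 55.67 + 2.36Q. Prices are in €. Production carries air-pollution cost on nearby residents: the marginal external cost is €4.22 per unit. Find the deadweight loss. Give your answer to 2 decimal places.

Market equilibrium (private): 55.67 + 2.36Q = 192.94 - 0.29Q → Q_m = 51.8000.
Social marginal cost = private MC + MEC = 59.89 + 2.36Q.
Set SMC = demand: 59.89 + 2.36Q = 192.94 - 0.29Q → Q* = 50.2075.
The loss is the area between SMC and demand from Q* to Q_m; with linear curves that's a triangle of height MEC(Q_m).
DWL = ½ × 1.5925 × 4.2200 = 3.3602.

DWL = €3.36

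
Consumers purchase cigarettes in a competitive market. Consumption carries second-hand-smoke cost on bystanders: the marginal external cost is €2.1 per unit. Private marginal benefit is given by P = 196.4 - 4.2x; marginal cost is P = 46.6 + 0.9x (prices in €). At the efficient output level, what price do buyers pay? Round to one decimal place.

Social marginal benefit = demand − MEC = 194.3 - 4.2x.
Set SMB = MC: 194.3 - 4.2x = 46.6 + 0.9x → x* = 28.9608.
Consumer price on the demand curve at x*: 196.4 − 4.2×28.9608 = 74.7646.

P = €74.8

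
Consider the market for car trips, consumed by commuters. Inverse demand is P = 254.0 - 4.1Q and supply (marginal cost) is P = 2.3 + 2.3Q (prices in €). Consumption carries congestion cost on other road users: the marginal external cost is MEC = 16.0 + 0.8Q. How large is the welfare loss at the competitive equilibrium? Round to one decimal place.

DWL = €156.4

Market equilibrium (private): 2.3 + 2.3Q = 254.0 - 4.1Q → Q_m = 39.3281.
Social marginal benefit = demand − MEC = 238.0 - 4.9Q.
Set SMB = MC: 238.0 - 4.9Q = 2.3 + 2.3Q → Q* = 32.7361.
Height of the DWL triangle at Q_m is MC(Q_m) − SMB(Q_m) = MEC(Q_m) = 47.4625.
DWL = ½ × 6.5920 × 47.4625 = 156.4364.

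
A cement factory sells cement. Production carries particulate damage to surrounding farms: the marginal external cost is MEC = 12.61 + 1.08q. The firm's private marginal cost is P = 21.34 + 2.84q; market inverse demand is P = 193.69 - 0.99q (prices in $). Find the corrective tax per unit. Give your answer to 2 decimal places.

tax = $47.75 per unit

Social marginal cost = private MC + MEC = 33.95 + 3.92q.
Set SMC = demand: 33.95 + 3.92q = 193.69 - 0.99q → q* = 32.5336.
The Pigouvian tax equals MEC at q*: 12.61 + 1.08×32.5336 = 47.7463.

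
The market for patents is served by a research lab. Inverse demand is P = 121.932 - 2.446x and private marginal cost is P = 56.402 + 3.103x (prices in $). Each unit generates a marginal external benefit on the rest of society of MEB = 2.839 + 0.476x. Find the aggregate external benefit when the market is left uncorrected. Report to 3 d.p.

Market equilibrium (private): 56.402 + 3.103x = 121.932 - 2.446x → x_m = 11.8093.
Total external benefit = ∫₀^{x_m} (2.839 + 0.476x) dx = 2.839×11.8093 + ½×0.476×11.8093² = 66.7180.

$66.718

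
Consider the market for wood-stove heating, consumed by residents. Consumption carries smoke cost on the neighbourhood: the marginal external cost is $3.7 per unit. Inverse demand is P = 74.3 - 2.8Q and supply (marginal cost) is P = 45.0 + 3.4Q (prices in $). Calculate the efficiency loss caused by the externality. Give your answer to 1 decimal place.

DWL = $1.1

Market equilibrium (private): 45.0 + 3.4Q = 74.3 - 2.8Q → Q_m = 4.7258.
Social marginal benefit = demand − MEC = 70.6 - 2.8Q.
Set SMB = MC: 70.6 - 2.8Q = 45.0 + 3.4Q → Q* = 4.1290.
Height of the DWL triangle at Q_m is MC(Q_m) − SMB(Q_m) = MEC(Q_m) = 3.7000.
DWL = ½ × 0.5968 × 3.7000 = 1.1041.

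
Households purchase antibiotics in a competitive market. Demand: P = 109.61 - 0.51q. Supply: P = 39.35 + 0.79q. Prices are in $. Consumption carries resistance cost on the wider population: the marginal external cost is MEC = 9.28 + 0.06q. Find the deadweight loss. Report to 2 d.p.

DWL = $57.65

Market equilibrium (private): 39.35 + 0.79q = 109.61 - 0.51q → q_m = 54.0462.
Social marginal benefit = demand − MEC = 100.33 - 0.57q.
Set SMB = MC: 100.33 - 0.57q = 39.35 + 0.79q → q* = 44.8382.
The loss is the area between SMB and MC from q* to q_m; with linear curves that's a triangle of height MEC(q_m).
DWL = ½ × 9.2080 × 12.5228 = 57.6550.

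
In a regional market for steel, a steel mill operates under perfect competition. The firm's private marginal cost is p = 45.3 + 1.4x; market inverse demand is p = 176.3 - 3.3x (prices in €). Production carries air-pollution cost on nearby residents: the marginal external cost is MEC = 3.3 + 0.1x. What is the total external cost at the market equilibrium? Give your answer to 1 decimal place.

€130.8

Market equilibrium (private): 45.3 + 1.4x = 176.3 - 3.3x → x_m = 27.8723.
Total external cost = ∫₀^{x_m} (3.3 + 0.1x) dx = 3.3×27.8723 + ½×0.1×27.8723² = 130.8218.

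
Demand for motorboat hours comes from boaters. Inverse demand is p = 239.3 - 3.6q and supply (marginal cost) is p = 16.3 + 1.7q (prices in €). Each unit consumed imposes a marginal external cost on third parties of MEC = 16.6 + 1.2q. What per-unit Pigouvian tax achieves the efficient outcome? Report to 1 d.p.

tax = €54.7 per unit

Social marginal benefit = demand − MEC = 222.7 - 4.8q.
Set SMB = MC: 222.7 - 4.8q = 16.3 + 1.7q → q* = 31.7538.
The Pigouvian tax equals MEC at q*: 16.6 + 1.2×31.7538 = 54.7046.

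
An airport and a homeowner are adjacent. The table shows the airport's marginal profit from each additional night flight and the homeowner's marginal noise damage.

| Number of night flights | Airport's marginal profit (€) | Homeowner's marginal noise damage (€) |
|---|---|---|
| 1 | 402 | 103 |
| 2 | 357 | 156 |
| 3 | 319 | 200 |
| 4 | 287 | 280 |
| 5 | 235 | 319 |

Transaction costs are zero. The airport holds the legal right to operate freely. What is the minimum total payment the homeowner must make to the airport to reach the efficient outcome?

Left alone the airport would choose level 5 (marginal profit stays positive).
Efficient level: k* = 4 (marginal profit ≥ marginal noise damage through 4).
The homeowner must at least cover the airport's forgone profit from cutting 5→4: 235 = 235.

€235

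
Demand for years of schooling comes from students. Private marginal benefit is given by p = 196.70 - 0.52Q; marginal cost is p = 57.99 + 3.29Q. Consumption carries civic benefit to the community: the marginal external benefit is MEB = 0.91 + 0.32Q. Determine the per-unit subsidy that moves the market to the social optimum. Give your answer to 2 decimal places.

Social marginal benefit = demand + MEB = 197.61 - 0.20Q.
Set SMB = MC: 197.61 - 0.20Q = 57.99 + 3.29Q → Q* = 40.0057.
The Pigouvian subsidy equals MEB at Q*: 0.91 + 0.32×40.0057 = 13.7118.

subsidy = 13.71 per unit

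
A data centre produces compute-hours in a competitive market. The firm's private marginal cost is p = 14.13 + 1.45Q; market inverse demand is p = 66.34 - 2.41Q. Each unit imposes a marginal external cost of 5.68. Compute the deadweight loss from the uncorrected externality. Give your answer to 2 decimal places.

Market equilibrium (private): 14.13 + 1.45Q = 66.34 - 2.41Q → Q_m = 13.5259.
Social marginal cost = private MC + MEC = 19.81 + 1.45Q.
Set SMC = demand: 19.81 + 1.45Q = 66.34 - 2.41Q → Q* = 12.0544.
The loss is the area between SMC and demand from Q* to Q_m; with linear curves that's a triangle of height MEC(Q_m).
DWL = ½ × 1.4715 × 5.6800 = 4.1791.

DWL = 4.18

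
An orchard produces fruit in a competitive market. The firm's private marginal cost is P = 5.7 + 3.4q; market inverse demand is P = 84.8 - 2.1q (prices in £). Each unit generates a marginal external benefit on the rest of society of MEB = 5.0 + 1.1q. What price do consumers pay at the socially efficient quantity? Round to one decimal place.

Social marginal cost = private MC − MEB = 0.7 + 2.3q.
Set SMC = demand: 0.7 + 2.3q = 84.8 - 2.1q → q* = 19.1136.
Consumer price on the demand curve at q*: 84.8 − 2.1×19.1136 = 44.6614.

P = £44.7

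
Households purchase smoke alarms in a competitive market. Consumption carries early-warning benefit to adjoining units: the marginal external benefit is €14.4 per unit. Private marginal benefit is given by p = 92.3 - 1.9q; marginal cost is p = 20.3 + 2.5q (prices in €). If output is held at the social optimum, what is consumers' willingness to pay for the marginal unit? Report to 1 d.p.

Social marginal benefit = demand + MEB = 106.7 - 1.9q.
Set SMB = MC: 106.7 - 1.9q = 20.3 + 2.5q → q* = 19.6364.
Consumer price on the demand curve at q*: 92.3 − 1.9×19.6364 = 54.9908.

P = €55.0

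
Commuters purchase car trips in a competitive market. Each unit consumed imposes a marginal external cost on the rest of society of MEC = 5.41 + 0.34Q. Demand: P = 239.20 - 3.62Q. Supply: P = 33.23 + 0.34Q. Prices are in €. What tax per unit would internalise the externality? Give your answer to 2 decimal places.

Social marginal benefit = demand − MEC = 233.79 - 3.96Q.
Set SMB = MC: 233.79 - 3.96Q = 33.23 + 0.34Q → Q* = 46.6419.
The Pigouvian tax equals MEC at Q*: 5.41 + 0.34×46.6419 = 21.2682.

tax = €21.27 per unit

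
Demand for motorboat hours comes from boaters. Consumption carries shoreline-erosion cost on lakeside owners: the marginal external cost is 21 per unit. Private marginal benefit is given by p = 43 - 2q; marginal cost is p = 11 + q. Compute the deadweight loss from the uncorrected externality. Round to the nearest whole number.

Market equilibrium (private): 11 + q = 43 - 2q → q_m = 10.6667.
Social marginal benefit = demand − MEC = 22 - 2q.
Set SMB = MC: 22 - 2q = 11 + q → q* = 3.6667.
Between q* and q_m the wedge MC − SMB runs linearly from 0 to MEC(q_m), so the loss is a triangle.
DWL = ½ × 7.0000 × 21.0000 = 73.5000.

DWL = 74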